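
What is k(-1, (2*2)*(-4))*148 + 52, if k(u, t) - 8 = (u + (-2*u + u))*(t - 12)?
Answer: 1236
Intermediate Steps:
k(u, t) = 8 (k(u, t) = 8 + (u + (-2*u + u))*(t - 12) = 8 + (u - u)*(-12 + t) = 8 + 0*(-12 + t) = 8 + 0 = 8)
k(-1, (2*2)*(-4))*148 + 52 = 8*148 + 52 = 1184 + 52 = 1236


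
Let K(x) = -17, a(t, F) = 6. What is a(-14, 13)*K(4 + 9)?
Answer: -102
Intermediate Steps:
a(-14, 13)*K(4 + 9) = 6*(-17) = -102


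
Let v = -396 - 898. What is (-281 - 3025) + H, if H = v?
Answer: -4600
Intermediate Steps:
v = -1294
H = -1294
(-281 - 3025) + H = (-281 - 3025) - 1294 = -3306 - 1294 = -4600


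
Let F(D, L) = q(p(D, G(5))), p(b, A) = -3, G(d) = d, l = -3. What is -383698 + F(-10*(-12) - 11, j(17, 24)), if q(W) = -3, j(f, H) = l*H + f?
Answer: -383701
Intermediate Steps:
j(f, H) = f - 3*H (j(f, H) = -3*H + f = f - 3*H)
F(D, L) = -3
-383698 + F(-10*(-12) - 11, j(17, 24)) = -383698 - 3 = -383701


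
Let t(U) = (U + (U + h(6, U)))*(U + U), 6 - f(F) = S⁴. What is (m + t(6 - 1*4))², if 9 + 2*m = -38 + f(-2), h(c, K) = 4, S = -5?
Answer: 90601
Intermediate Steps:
f(F) = -619 (f(F) = 6 - 1*(-5)⁴ = 6 - 1*625 = 6 - 625 = -619)
t(U) = 2*U*(4 + 2*U) (t(U) = (U + (U + 4))*(U + U) = (U + (4 + U))*(2*U) = (4 + 2*U)*(2*U) = 2*U*(4 + 2*U))
m = -333 (m = -9/2 + (-38 - 619)/2 = -9/2 + (½)*(-657) = -9/2 - 657/2 = -333)
(m + t(6 - 1*4))² = (-333 + 4*(6 - 1*4)*(2 + (6 - 1*4)))² = (-333 + 4*(6 - 4)*(2 + (6 - 4)))² = (-333 + 4*2*(2 + 2))² = (-333 + 4*2*4)² = (-333 + 32)² = (-301)² = 90601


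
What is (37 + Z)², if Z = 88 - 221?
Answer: 9216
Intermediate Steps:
Z = -133
(37 + Z)² = (37 - 133)² = (-96)² = 9216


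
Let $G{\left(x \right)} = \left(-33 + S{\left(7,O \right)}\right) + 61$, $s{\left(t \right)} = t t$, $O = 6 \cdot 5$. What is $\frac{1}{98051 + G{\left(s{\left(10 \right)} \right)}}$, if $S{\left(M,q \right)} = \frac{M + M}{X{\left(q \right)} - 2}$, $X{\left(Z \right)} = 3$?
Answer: $\frac{1}{98093} \approx 1.0194 \cdot 10^{-5}$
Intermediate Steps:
$O = 30$
$s{\left(t \right)} = t^{2}$
$S{\left(M,q \right)} = 2 M$ ($S{\left(M,q \right)} = \frac{M + M}{3 - 2} = \frac{2 M}{1} = 2 M 1 = 2 M$)
$G{\left(x \right)} = 42$ ($G{\left(x \right)} = \left(-33 + 2 \cdot 7\right) + 61 = \left(-33 + 14\right) + 61 = -19 + 61 = 42$)
$\frac{1}{98051 + G{\left(s{\left(10 \right)} \right)}} = \frac{1}{98051 + 42} = \frac{1}{98093}$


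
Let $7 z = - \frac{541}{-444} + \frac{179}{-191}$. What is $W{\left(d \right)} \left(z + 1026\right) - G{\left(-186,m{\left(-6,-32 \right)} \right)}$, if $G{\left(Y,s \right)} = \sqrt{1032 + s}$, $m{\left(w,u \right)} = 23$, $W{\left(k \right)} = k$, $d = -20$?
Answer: $- \frac{3045430915}{148407} - \sqrt{1055} \approx -20553.0$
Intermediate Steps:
$z = \frac{23855}{593628}$ ($z = \frac{- \frac{541}{-444} + \frac{179}{-191}}{7} = \frac{\left(-541\right) \left(- \frac{1}{444}\right) + 179 \left(- \frac{1}{191}\right)}{7} = \frac{\frac{541}{444} - \frac{179}{191}}{7} = \frac{1}{7} \cdot \frac{23855}{84804} = \frac{23855}{593628} \approx 0.040185$)
$W{\left(d \right)} \left(z + 1026\right) - G{\left(-186,m{\left(-6,-32 \right)} \right)} = - 20 \left(\frac{23855}{593628} + 1026\right) - \sqrt{1032 + 23} = \left(-20\right) \frac{609086183}{593628} - \sqrt{1055} = - \frac{3045430915}{148407} - \sqrt{1055}$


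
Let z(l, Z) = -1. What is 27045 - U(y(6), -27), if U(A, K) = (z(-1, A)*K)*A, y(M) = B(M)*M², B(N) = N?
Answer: 21213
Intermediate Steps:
y(M) = M³ (y(M) = M*M² = M³)
U(A, K) = -A*K (U(A, K) = (-K)*A = -A*K)
27045 - U(y(6), -27) = 27045 - (-1)*6³*(-27) = 27045 - (-1)*216*(-27) = 27045 - 1*5832 = 27045 - 5832 = 21213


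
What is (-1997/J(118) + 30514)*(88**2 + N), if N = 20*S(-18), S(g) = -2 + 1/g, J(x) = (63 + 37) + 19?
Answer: 1644416798/7 ≈ 2.3492e+8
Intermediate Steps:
J(x) = 119 (J(x) = 100 + 19 = 119)
N = -370/9 (N = 20*(-2 + 1/(-18)) = 20*(-2 - 1/18) = 20*(-37/18) = -370/9 ≈ -41.111)
(-1997/J(118) + 30514)*(88**2 + N) = (-1997/119 + 30514)*(88**2 - 370/9) = (-1997*1/119 + 30514)*(7744 - 370/9) = (-1997/119 + 30514)*(69326/9) = (3629169/119)*(69326/9) = 1644416798/7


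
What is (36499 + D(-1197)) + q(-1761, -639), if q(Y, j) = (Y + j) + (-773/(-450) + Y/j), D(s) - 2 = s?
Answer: 1051425733/31950 ≈ 32909.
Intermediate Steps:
D(s) = 2 + s
q(Y, j) = 773/450 + Y + j + Y/j (q(Y, j) = (Y + j) + (-773*(-1/450) + Y/j) = (Y + j) + (773/450 + Y/j) = 773/450 + Y + j + Y/j)
(36499 + D(-1197)) + q(-1761, -639) = (36499 + (2 - 1197)) + (773/450 - 1761 - 639 - 1761/(-639)) = (36499 - 1195) + (773/450 - 1761 - 639 - 1761*(-1/639)) = 35304 + (773/450 - 1761 - 639 + 587/213) = 35304 - 76537067/31950 = 1051425733/31950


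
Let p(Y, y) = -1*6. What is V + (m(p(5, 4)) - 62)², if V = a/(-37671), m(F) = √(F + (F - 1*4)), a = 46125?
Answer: 48052821/12557 - 496*I ≈ 3826.8 - 496.0*I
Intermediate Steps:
p(Y, y) = -6
m(F) = √(-4 + 2*F) (m(F) = √(F + (F - 4)) = √(F + (-4 + F)) = √(-4 + 2*F))
V = -15375/12557 (V = 46125/(-37671) = 46125*(-1/37671) = -15375/12557 ≈ -1.2244)
V + (m(p(5, 4)) - 62)² = -15375/12557 + (√(-4 + 2*(-6)) - 62)² = -15375/12557 + (√(-4 - 12) - 62)² = -15375/12557 + (√(-16) - 62)² = -15375/12557 + (4*I - 62)² = -15375/12557 + (-62 + 4*I)²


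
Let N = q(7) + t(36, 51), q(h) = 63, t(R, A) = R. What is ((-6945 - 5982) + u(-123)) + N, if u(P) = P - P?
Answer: -12828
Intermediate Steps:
u(P) = 0
N = 99 (N = 63 + 36 = 99)
((-6945 - 5982) + u(-123)) + N = ((-6945 - 5982) + 0) + 99 = (-12927 + 0) + 99 = -12927 + 99 = -12828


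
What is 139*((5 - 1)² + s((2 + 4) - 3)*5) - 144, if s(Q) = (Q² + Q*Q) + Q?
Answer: 16675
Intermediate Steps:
s(Q) = Q + 2*Q² (s(Q) = (Q² + Q²) + Q = 2*Q² + Q = Q + 2*Q²)
139*((5 - 1)² + s((2 + 4) - 3)*5) - 144 = 139*((5 - 1)² + (((2 + 4) - 3)*(1 + 2*((2 + 4) - 3)))*5) - 144 = 139*(4² + ((6 - 3)*(1 + 2*(6 - 3)))*5) - 144 = 139*(16 + (3*(1 + 2*3))*5) - 144 = 139*(16 + (3*(1 + 6))*5) - 144 = 139*(16 + (3*7)*5) - 144 = 139*(16 + 21*5) - 144 = 139*(16 + 105) - 144 = 139*121 - 144 = 16819 - 144 = 16675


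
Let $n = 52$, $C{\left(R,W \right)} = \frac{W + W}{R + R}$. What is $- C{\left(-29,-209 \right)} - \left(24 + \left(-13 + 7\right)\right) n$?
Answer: $- \frac{27353}{29} \approx -943.21$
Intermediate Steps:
$C{\left(R,W \right)} = \frac{W}{R}$ ($C{\left(R,W \right)} = \frac{2 W}{2 R} = 2 W \frac{1}{2 R} = \frac{W}{R}$)
$- C{\left(-29,-209 \right)} - \left(24 + \left(-13 + 7\right)\right) n = - \frac{-209}{-29} - \left(24 + \left(-13 + 7\right)\right) 52 = - \frac{\left(-209\right) \left(-1\right)}{29} - \left(24 - 6\right) 52 = \left(-1\right) \frac{209}{29} - 18 \cdot 52 = - \frac{209}{29} - 936 = - \frac{27353}{29}$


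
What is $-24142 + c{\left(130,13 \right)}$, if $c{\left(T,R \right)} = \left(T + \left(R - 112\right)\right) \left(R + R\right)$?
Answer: $-23336$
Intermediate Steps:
$c{\left(T,R \right)} = 2 R \left(-112 + R + T\right)$ ($c{\left(T,R \right)} = \left(T + \left(R - 112\right)\right) 2 R = \left(T + \left(-112 + R\right)\right) 2 R = \left(-112 + R + T\right) 2 R = 2 R \left(-112 + R + T\right)$)
$-24142 + c{\left(130,13 \right)} = -24142 + 2 \cdot 13 \left(-112 + 13 + 130\right) = -24142 + 2 \cdot 13 \cdot 31 = -24142 + 806 = -23336$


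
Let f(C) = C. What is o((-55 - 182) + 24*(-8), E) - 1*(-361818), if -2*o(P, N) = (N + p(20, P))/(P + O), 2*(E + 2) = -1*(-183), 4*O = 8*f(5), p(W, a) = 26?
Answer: 606407199/1676 ≈ 3.6182e+5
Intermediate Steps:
O = 10 (O = (8*5)/4 = (¼)*40 = 10)
E = 179/2 (E = -2 + (-1*(-183))/2 = -2 + (½)*183 = -2 + 183/2 = 179/2 ≈ 89.500)
o(P, N) = -(26 + N)/(2*(10 + P)) (o(P, N) = -(N + 26)/(2*(P + 10)) = -(26 + N)/(2*(10 + P)))
o((-55 - 182) + 24*(-8), E) - 1*(-361818) = (-26 - 1*179/2)/(2*(10 + ((-55 - 182) + 24*(-8)))) - 1*(-361818) = (-26 - 179/2)/(2*(10 + (-237 - 192))) + 361818 = (½)*(-231/2)/(10 - 429) + 361818 = (½)*(-231/2)/(-419) + 361818 = (½)*(-1/419)*(-231/2) + 361818 = 231/1676 + 361818 = 606407199/1676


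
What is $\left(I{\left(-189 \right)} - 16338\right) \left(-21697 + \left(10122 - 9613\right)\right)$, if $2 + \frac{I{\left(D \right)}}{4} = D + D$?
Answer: $378375304$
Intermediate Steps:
$I{\left(D \right)} = -8 + 8 D$ ($I{\left(D \right)} = -8 + 4 \left(D + D\right) = -8 + 4 \cdot 2 D = -8 + 8 D$)
$\left(I{\left(-189 \right)} - 16338\right) \left(-21697 + \left(10122 - 9613\right)\right) = \left(\left(-8 + 8 \left(-189\right)\right) - 16338\right) \left(-21697 + \left(10122 - 9613\right)\right) = \left(\left(-8 - 1512\right) - 16338\right) \left(-21697 + 509\right) = \left(-1520 - 16338\right) \left(-21188\right) = \left(-17858\right) \left(-21188\right) = 378375304$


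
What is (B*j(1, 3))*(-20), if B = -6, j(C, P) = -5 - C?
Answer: -720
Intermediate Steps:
(B*j(1, 3))*(-20) = -6*(-5 - 1*1)*(-20) = -6*(-5 - 1)*(-20) = -6*(-6)*(-20) = 36*(-20) = -720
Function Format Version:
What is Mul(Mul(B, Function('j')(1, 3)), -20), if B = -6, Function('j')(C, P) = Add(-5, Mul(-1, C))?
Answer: -720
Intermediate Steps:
Mul(Mul(B, Function('j')(1, 3)), -20) = Mul(Mul(-6, Add(-5, Mul(-1, 1))), -20) = Mul(Mul(-6, Add(-5, -1)), -20) = Mul(Mul(-6, -6), -20) = Mul(36, -20) = -720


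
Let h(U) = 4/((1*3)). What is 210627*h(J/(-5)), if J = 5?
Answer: 280836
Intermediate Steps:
h(U) = 4/3
210627*h(J/(-5)) = 210627*(4/3) = 280836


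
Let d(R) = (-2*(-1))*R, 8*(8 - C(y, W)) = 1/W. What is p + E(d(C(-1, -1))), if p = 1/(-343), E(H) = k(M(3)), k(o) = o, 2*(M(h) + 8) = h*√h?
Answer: -2745/343 + 3*√3/2 ≈ -5.4048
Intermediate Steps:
C(y, W) = 8 - 1/(8*W)
M(h) = -8 + h^(3/2)/2 (M(h) = -8 + (h*√h)/2 = -8 + h^(3/2)/2)
d(R) = 2*R
E(H) = -8 + 3*√3/2 (E(H) = -8 + 3^(3/2)/2 = -8 + (3*√3)/2 = -8 + 3*√3/2)
p = -1/343 ≈ -0.0029155
p + E(d(C(-1, -1))) = -1/343 + (-8 + 3*√3/2) = -2745/343 + 3*√3/2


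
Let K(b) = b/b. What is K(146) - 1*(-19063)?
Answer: 19064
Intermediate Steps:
K(b) = 1
K(146) - 1*(-19063) = 1 - 1*(-19063) = 1 + 19063 = 19064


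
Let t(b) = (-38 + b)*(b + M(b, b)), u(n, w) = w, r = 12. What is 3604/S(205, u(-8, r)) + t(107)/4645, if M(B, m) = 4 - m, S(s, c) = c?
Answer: 4185973/13935 ≈ 300.39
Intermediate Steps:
t(b) = -152 + 4*b (t(b) = (-38 + b)*(b + (4 - b)) = (-38 + b)*4 = -152 + 4*b)
3604/S(205, u(-8, r)) + t(107)/4645 = 3604/12 + (-152 + 4*107)/4645 = 3604*(1/12) + (-152 + 428)*(1/4645) = 901/3 + 276*(1/4645) = 901/3 + 276/4645 = 4185973/13935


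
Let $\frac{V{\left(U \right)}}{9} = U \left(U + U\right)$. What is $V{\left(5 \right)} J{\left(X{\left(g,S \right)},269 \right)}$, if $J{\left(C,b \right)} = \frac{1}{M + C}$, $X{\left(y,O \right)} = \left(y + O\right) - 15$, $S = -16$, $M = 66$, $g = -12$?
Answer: $\frac{450}{23} \approx 19.565$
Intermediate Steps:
$X{\left(y,O \right)} = -15 + O + y$ ($X{\left(y,O \right)} = \left(O + y\right) - 15 = -15 + O + y$)
$J{\left(C,b \right)} = \frac{1}{66 + C}$
$V{\left(U \right)} = 18 U^{2}$ ($V{\left(U \right)} = 9 U \left(U + U\right) = 9 U 2 U = 9 \cdot 2 U^{2} = 18 U^{2}$)
$V{\left(5 \right)} J{\left(X{\left(g,S \right)},269 \right)} = \frac{18 \cdot 5^{2}}{66 - 43} = \frac{18 \cdot 25}{66 - 43} = \frac{450}{23}$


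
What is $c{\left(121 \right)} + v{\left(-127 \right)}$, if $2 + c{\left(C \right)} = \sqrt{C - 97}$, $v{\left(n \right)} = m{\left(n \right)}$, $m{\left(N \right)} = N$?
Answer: $-129 + 2 \sqrt{6} \approx -124.1$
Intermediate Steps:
$v{\left(n \right)} = n$
$c{\left(C \right)} = -2 + \sqrt{-97 + C}$ ($c{\left(C \right)} = -2 + \sqrt{C - 97} = -2 + \sqrt{-97 + C}$)
$c{\left(121 \right)} + v{\left(-127 \right)} = \left(-2 + \sqrt{-97 + 121}\right) - 127 = \left(-2 + \sqrt{24}\right) - 127 = \left(-2 + 2 \sqrt{6}\right) - 127 = -129 + 2 \sqrt{6}$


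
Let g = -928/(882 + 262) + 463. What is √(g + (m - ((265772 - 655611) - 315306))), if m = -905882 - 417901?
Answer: I*√12641077163/143 ≈ 786.24*I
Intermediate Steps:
m = -1323783
g = 66093/143 (g = -928/1144 + 463 = -928*1/1144 + 463 = -116/143 + 463 = 66093/143 ≈ 462.19)
√(g + (m - ((265772 - 655611) - 315306))) = √(66093/143 + (-1323783 - ((265772 - 655611) - 315306))) = √(66093/143 + (-1323783 - (-389839 - 315306))) = √(66093/143 + (-1323783 - 1*(-705145))) = √(66093/143 + (-1323783 + 705145)) = √(66093/143 - 618638) = √(-88399141/143) = I*√12641077163/143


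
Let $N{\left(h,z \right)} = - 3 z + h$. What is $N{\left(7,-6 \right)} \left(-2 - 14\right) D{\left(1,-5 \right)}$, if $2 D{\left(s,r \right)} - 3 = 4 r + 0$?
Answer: $3400$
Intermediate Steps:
$N{\left(h,z \right)} = h - 3 z$
$D{\left(s,r \right)} = \frac{3}{2} + 2 r$ ($D{\left(s,r \right)} = \frac{3}{2} + \frac{4 r + 0}{2} = \frac{3}{2} + \frac{4 r}{2} = \frac{3}{2} + 2 r$)
$N{\left(7,-6 \right)} \left(-2 - 14\right) D{\left(1,-5 \right)} = \left(7 - -18\right) \left(-2 - 14\right) \left(\frac{3}{2} + 2 \left(-5\right)\right) = \left(7 + 18\right) \left(-2 - 14\right) \left(\frac{3}{2} - 10\right) = 25 \left(-16\right) \left(- \frac{17}{2}\right) = \left(-400\right) \left(- \frac{17}{2}\right) = 3400$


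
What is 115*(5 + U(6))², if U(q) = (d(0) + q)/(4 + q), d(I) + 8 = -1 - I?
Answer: 50807/20 ≈ 2540.4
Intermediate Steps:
d(I) = -9 - I (d(I) = -8 + (-1 - I) = -9 - I)
U(q) = (-9 + q)/(4 + q) (U(q) = ((-9 - 1*0) + q)/(4 + q) = ((-9 + 0) + q)/(4 + q) = (-9 + q)/(4 + q))
115*(5 + U(6))² = 115*(5 + (-9 + 6)/(4 + 6))² = 115*(5 - 3/10)² = 115*(47/10)² = 115*(2209/100) = 50807/20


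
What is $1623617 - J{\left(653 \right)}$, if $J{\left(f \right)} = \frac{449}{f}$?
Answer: $\frac{1060221452}{653} \approx 1.6236 \cdot 10^{6}$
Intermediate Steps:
$1623617 - J{\left(653 \right)} = 1623617 - \frac{449}{653} = \frac{1060221452}{653}$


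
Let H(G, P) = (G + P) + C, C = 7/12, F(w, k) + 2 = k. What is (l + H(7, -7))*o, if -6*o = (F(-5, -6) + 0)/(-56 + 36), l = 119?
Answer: -287/36 ≈ -7.9722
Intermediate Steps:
F(w, k) = -2 + k
C = 7/12 (C = 7*(1/12) = 7/12 ≈ 0.58333)
o = -1/15 (o = -((-2 - 6) + 0)/(6*(-56 + 36)) = -(-8 + 0)/(6*(-20)) = -(-4)*(-1)/(3*20) = -1/6*2/5 = -1/15 ≈ -0.066667)
H(G, P) = 7/12 + G + P (H(G, P) = (G + P) + 7/12 = 7/12 + G + P)
(l + H(7, -7))*o = (119 + (7/12 + 7 - 7))*(-1/15) = (119 + 7/12)*(-1/15) = (1435/12)*(-1/15) = -287/36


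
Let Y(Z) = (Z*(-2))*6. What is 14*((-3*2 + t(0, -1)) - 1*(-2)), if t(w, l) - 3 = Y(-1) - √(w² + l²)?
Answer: 140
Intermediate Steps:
Y(Z) = -12*Z (Y(Z) = -2*Z*6 = -12*Z)
t(w, l) = 15 - √(l² + w²) (t(w, l) = 3 + (-12*(-1) - √(w² + l²)) = 3 + (12 - √(l² + w²)) = 15 - √(l² + w²))
14*((-3*2 + t(0, -1)) - 1*(-2)) = 14*((-3*2 + (15 - √((-1)² + 0²))) - 1*(-2)) = 14*((-6 + (15 - √(1 + 0))) + 2) = 14*((-6 + (15 - √1)) + 2) = 14*((-6 + (15 - 1*1)) + 2) = 14*((-6 + (15 - 1)) + 2) = 14*((-6 + 14) + 2) = 14*(8 + 2) = 14*10 = 140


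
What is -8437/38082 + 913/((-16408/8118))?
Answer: -6418002011/14201124 ≈ -451.94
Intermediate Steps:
-8437/38082 + 913/((-16408/8118)) = -8437*1/38082 + 913/((-16408*1/8118)) = -767/3462 + 913/(-8204/4059) = -767/3462 + 913*(-4059/8204) = -767/3462 - 3705867/8204 = -6418002011/14201124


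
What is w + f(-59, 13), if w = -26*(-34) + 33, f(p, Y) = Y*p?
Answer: 150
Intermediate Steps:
w = 917 (w = 884 + 33 = 917)
w + f(-59, 13) = 917 + 13*(-59) = 917 - 767 = 150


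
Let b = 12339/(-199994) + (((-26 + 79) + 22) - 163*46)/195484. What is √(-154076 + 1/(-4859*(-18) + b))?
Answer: 2*I*√112592431530412044068821157434116822/1709688920218907 ≈ 392.53*I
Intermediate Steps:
b = -1948316269/19547813548 (b = 12339*(-1/199994) + ((53 + 22) - 7498)*(1/195484) = -12339/199994 + (75 - 7498)*(1/195484) = -12339/199994 - 7423*1/195484 = -12339/199994 - 7423/195484 = -1948316269/19547813548 ≈ -0.099669)
√(-154076 + 1/(-4859*(-18) + b)) = √(-154076 + 1/(-4859*(-18) - 1948316269/19547813548)) = √(-154076 + 1/(87462 - 1948316269/19547813548)) = √(-154076 + 1/(1709688920218907/19547813548)) = √(-154076 + 19547813548/1709688920218907) = √(-263422030052100501384/1709688920218907) = 2*I*√112592431530412044068821157434116822/1709688920218907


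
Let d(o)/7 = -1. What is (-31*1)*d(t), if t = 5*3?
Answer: 217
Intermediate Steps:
t = 15
d(o) = -7 (d(o) = 7*(-1) = -7)
(-31*1)*d(t) = -31*1*(-7) = -31*(-7) = 217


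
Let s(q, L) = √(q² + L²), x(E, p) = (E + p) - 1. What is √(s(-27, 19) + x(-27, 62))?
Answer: √(34 + √1090) ≈ 8.1863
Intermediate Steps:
x(E, p) = -1 + E + p
s(q, L) = √(L² + q²)
√(s(-27, 19) + x(-27, 62)) = √(√(19² + (-27)²) + (-1 - 27 + 62)) = √(√(361 + 729) + 34) = √(√1090 + 34) = √(34 + √1090)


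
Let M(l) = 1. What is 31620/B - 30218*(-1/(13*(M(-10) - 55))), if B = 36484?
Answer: -135034534/3201471 ≈ -42.179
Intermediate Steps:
31620/B - 30218*(-1/(13*(M(-10) - 55))) = 31620/36484 - 30218*(-1/(13*(1 - 55))) = 31620*(1/36484) - 30218/((-13*(-54))) = 7905/9121 - 30218/702 = 7905/9121 - 30218*1/702 = 7905/9121 - 15109/351 = -135034534/3201471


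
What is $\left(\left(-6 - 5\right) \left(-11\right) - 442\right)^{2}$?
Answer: $103041$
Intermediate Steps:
$\left(\left(-6 - 5\right) \left(-11\right) - 442\right)^{2} = \left(\left(-11\right) \left(-11\right) - 442\right)^{2} = \left(121 - 442\right)^{2} = \left(-321\right)^{2} = 103041$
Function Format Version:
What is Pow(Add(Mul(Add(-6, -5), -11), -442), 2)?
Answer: 103041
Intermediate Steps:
Pow(Add(Mul(Add(-6, -5), -11), -442), 2) = Pow(Add(Mul(-11, -11), -442), 2) = Pow(Add(121, -442), 2) = Pow(-321, 2) = 103041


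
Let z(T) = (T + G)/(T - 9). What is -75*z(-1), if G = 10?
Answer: 135/2 ≈ 67.500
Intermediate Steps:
z(T) = (10 + T)/(-9 + T) (z(T) = (T + 10)/(T - 9) = (10 + T)/(-9 + T))
-75*z(-1) = -75*(10 - 1)/(-9 - 1) = -75*9/(-10) = -(-15)*9/2 = -75*(-9/10) = 135/2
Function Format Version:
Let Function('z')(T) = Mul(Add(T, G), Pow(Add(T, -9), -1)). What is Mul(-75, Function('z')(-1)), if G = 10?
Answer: Rational(135, 2) ≈ 67.500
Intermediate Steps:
Function('z')(T) = Mul(Pow(Add(-9, T), -1), Add(10, T)) (Function('z')(T) = Mul(Add(T, 10), Pow(Add(T, -9), -1)) = Mul(Add(10, T), Pow(Add(-9, T), -1)) = Mul(Pow(Add(-9, T), -1), Add(10, T)))
Mul(-75, Function('z')(-1)) = Mul(-75, Mul(Pow(Add(-9, -1), -1), Add(10, -1))) = Mul(-75, Mul(Pow(-10, -1), 9)) = Mul(-75, Mul(Rational(-1, 10), 9)) = Mul(-75, Rational(-9, 10)) = Rational(135, 2)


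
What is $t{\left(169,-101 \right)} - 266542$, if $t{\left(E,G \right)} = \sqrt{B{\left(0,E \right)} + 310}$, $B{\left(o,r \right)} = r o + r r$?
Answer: $-266542 + \sqrt{28871} \approx -2.6637 \cdot 10^{5}$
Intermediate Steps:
$B{\left(o,r \right)} = r^{2} + o r$ ($B{\left(o,r \right)} = o r + r^{2} = r^{2} + o r$)
$t{\left(E,G \right)} = \sqrt{310 + E^{2}}$ ($t{\left(E,G \right)} = \sqrt{E \left(0 + E\right) + 310} = \sqrt{E E + 310} = \sqrt{E^{2} + 310} = \sqrt{310 + E^{2}}$)
$t{\left(169,-101 \right)} - 266542 = \sqrt{310 + 169^{2}} - 266542 = \sqrt{310 + 28561} - 266542 = \sqrt{28871} - 266542 = -266542 + \sqrt{28871}$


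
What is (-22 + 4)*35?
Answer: -630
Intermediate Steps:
(-22 + 4)*35 = -18*35 = -630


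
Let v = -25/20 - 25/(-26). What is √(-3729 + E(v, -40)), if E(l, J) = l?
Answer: 3*I*√280111/26 ≈ 61.068*I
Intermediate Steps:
v = -15/52 (v = -25*1/20 - 25*(-1/26) = -5/4 + 25/26 = -15/52 ≈ -0.28846)
√(-3729 + E(v, -40)) = √(-3729 - 15/52) = √(-193923/52) = 3*I*√280111/26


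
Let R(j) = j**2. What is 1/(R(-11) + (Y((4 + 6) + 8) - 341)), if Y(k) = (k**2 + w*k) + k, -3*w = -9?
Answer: 1/176 ≈ 0.0056818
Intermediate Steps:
w = 3 (w = -1/3*(-9) = 3)
Y(k) = k**2 + 4*k (Y(k) = (k**2 + 3*k) + k = k**2 + 4*k)
1/(R(-11) + (Y((4 + 6) + 8) - 341)) = 1/((-11)**2 + (((4 + 6) + 8)*(4 + ((4 + 6) + 8)) - 341)) = 1/(121 + ((10 + 8)*(4 + (10 + 8)) - 341)) = 1/(121 + (18*(4 + 18) - 341)) = 1/(121 + (18*22 - 341)) = 1/(121 + (396 - 341)) = 1/(121 + 55) = 1/176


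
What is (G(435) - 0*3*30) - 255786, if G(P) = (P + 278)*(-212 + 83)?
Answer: -347763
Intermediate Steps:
G(P) = -35862 - 129*P (G(P) = (278 + P)*(-129) = -35862 - 129*P)
(G(435) - 0*3*30) - 255786 = ((-35862 - 129*435) - 0*3*30) - 255786 = ((-35862 - 56115) - 29*0*30) - 255786 = (-91977 + 0*30) - 255786 = (-91977 + 0) - 255786 = -91977 - 255786 = -347763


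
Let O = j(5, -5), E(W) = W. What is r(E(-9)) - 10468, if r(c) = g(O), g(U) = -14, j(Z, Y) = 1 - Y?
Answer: -10482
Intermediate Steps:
O = 6 (O = 1 - 1*(-5) = 1 + 5 = 6)
r(c) = -14
r(E(-9)) - 10468 = -14 - 10468 = -10482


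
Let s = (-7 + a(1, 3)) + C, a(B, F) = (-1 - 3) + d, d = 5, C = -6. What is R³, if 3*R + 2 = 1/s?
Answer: -15625/46656 ≈ -0.33490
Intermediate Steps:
a(B, F) = 1 (a(B, F) = (-1 - 3) + 5 = -4 + 5 = 1)
s = -12 (s = (-7 + 1) - 6 = -6 - 6 = -12)
R = -25/36 (R = -⅔ + (⅓)/(-12) = -⅔ + (⅓)*(-1/12) = -⅔ - 1/36 = -25/36 ≈ -0.69444)
R³ = (-25/36)³ = -15625/46656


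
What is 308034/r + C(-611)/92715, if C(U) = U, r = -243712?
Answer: -2050591453/1613982720 ≈ -1.2705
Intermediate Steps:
308034/r + C(-611)/92715 = 308034/(-243712) - 611/92715 = 308034*(-1/243712) - 611*1/92715 = -154017/121856 - 611/92715 = -2050591453/1613982720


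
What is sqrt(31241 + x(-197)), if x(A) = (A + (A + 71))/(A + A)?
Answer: sqrt(4849855138)/394 ≈ 176.75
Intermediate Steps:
x(A) = (71 + 2*A)/(2*A) (x(A) = (A + (71 + A))/((2*A)) = (71 + 2*A)*(1/(2*A)) = (71 + 2*A)/(2*A))
sqrt(31241 + x(-197)) = sqrt(31241 + (71/2 - 197)/(-197)) = sqrt(31241 - 1/197*(-323/2)) = sqrt(31241 + 323/394) = sqrt(12309277/394) = sqrt(4849855138)/394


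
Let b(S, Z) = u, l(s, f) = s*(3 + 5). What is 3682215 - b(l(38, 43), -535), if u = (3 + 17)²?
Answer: 3681815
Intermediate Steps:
l(s, f) = 8*s (l(s, f) = s*8 = 8*s)
u = 400 (u = 20² = 400)
b(S, Z) = 400
3682215 - b(l(38, 43), -535) = 3682215 - 1*400 = 3682215 - 400 = 3681815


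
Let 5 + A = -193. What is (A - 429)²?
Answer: 393129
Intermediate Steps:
A = -198 (A = -5 - 193 = -198)
(A - 429)² = (-198 - 429)² = (-627)² = 393129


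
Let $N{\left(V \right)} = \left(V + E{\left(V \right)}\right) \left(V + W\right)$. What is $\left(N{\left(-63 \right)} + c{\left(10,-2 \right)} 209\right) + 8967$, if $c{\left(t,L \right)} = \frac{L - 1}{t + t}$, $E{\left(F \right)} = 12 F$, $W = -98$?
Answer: $\frac{2815893}{20} \approx 1.4079 \cdot 10^{5}$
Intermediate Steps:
$c{\left(t,L \right)} = \frac{-1 + L}{2 t}$
$N{\left(V \right)} = 13 V \left(-98 + V\right)$ ($N{\left(V \right)} = \left(V + 12 V\right) \left(V - 98\right) = 13 V \left(-98 + V\right)$)
$\left(N{\left(-63 \right)} + c{\left(10,-2 \right)} 209\right) + 8967 = \left(13 \left(-63\right) \left(-98 - 63\right) + \frac{-1 - 2}{2 \cdot 10} \cdot 209\right) + 8967 = \left(13 \left(-63\right) \left(-161\right) + \frac{1}{2} \cdot \frac{1}{10} \left(-3\right) 209\right) + 8967 = \left(131859 - \frac{627}{20}\right) + 8967 = \frac{2636553}{20} + 8967 = \frac{2815893}{20}$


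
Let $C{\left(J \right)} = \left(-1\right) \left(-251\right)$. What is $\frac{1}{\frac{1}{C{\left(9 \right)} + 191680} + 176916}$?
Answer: $\frac{191931}{33955664797} \approx 5.6524 \cdot 10^{-6}$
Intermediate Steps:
$C{\left(J \right)} = 251$
$\frac{1}{\frac{1}{C{\left(9 \right)} + 191680} + 176916} = \frac{1}{\frac{1}{251 + 191680} + 176916} = \frac{1}{\frac{1}{191931} + 176916} = \frac{1}{\frac{33955664797}{191931}} = \frac{191931}{33955664797}$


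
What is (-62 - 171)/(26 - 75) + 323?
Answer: 16060/49 ≈ 327.75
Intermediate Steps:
(-62 - 171)/(26 - 75) + 323 = -233/(-49) + 323 = -233*(-1/49) + 323 = 233/49 + 323 = 16060/49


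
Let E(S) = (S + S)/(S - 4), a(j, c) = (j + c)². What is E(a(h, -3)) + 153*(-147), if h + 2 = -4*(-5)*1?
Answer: -4970061/221 ≈ -22489.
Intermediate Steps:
h = 18 (h = -2 - 4*(-5)*1 = -2 + 20*1 = -2 + 20 = 18)
a(j, c) = (c + j)²
E(S) = 2*S/(-4 + S) (E(S) = (2*S)/(-4 + S) = 2*S/(-4 + S))
E(a(h, -3)) + 153*(-147) = 2*(-3 + 18)²/(-4 + (-3 + 18)²) + 153*(-147) = 2*15²/(-4 + 15²) - 22491 = 2*225/(-4 + 225) - 22491 = 2*225/221 - 22491 = 2*225*(1/221) - 22491 = 450/221 - 22491 = -4970061/221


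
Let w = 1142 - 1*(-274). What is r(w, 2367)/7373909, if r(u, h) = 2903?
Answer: 2903/7373909 ≈ 0.00039369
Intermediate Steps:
w = 1416 (w = 1142 + 274 = 1416)
r(w, 2367)/7373909 = 2903/7373909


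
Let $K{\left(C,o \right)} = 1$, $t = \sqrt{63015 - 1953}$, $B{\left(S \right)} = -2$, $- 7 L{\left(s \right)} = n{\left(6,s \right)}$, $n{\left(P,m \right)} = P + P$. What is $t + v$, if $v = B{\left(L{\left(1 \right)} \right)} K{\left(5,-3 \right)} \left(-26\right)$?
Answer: $52 + \sqrt{61062} \approx 299.11$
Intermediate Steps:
$n{\left(P,m \right)} = 2 P$
$L{\left(s \right)} = - \frac{12}{7}$ ($L{\left(s \right)} = - \frac{2 \cdot 6}{7} = \left(- \frac{1}{7}\right) 12 = - \frac{12}{7}$)
$t = \sqrt{61062} \approx 247.11$
$v = 52$ ($v = \left(-2\right) 1 \left(-26\right) = \left(-2\right) \left(-26\right) = 52$)
$t + v = \sqrt{61062} + 52 = 52 + \sqrt{61062}$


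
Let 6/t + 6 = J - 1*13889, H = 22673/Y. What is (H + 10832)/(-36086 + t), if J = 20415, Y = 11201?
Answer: -395607210300/1317689638757 ≈ -0.30023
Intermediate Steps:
H = 22673/11201 ≈ 2.0242
t = 3/3260 (t = 6/(-6 + (20415 - 1*13889)) = 6/(-6 + (20415 - 13889)) = 6/(-6 + 6526) = 6/6520 = 6*(1/6520) = 3/3260 ≈ 0.00092025)
(H + 10832)/(-36086 + t) = (22673/11201 + 10832)/(-36086 + 3/3260) = 121351905/(11201*(-117640357/3260)) = (121351905/11201)*(-3260/117640357) = -395607210300/1317689638757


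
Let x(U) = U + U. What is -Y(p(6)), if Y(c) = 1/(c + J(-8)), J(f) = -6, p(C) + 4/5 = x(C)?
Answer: -5/26 ≈ -0.19231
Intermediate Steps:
x(U) = 2*U
p(C) = -⅘ + 2*C
Y(c) = 1/(-6 + c) (Y(c) = 1/(c - 6) = 1/(-6 + c))
-Y(p(6)) = -1/(-6 + (-⅘ + 2*6)) = -1/(-6 + (-⅘ + 12)) = -1/(-6 + 56/5) = -1/26/5 = -1*5/26 = -5/26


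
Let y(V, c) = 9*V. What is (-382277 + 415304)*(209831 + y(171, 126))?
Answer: 6980916990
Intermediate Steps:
(-382277 + 415304)*(209831 + y(171, 126)) = (-382277 + 415304)*(209831 + 9*171) = 33027*(209831 + 1539) = 33027*211370 = 6980916990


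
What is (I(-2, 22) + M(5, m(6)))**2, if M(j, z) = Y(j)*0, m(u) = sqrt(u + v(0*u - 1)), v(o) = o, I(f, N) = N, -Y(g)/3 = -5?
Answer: 484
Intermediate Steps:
Y(g) = 15 (Y(g) = -3*(-5) = 15)
m(u) = sqrt(-1 + u) (m(u) = sqrt(u + (0*u - 1)) = sqrt(u + (0 - 1)) = sqrt(u - 1) = sqrt(-1 + u))
M(j, z) = 0 (M(j, z) = 15*0 = 0)
(I(-2, 22) + M(5, m(6)))**2 = (22 + 0)**2 = 22**2 = 484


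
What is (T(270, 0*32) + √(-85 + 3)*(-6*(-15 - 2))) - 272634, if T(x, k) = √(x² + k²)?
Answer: -272364 + 102*I*√82 ≈ -2.7236e+5 + 923.65*I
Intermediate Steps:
T(x, k) = √(k² + x²)
(T(270, 0*32) + √(-85 + 3)*(-6*(-15 - 2))) - 272634 = (√((0*32)² + 270²) + √(-85 + 3)*(-6*(-15 - 2))) - 272634 = (√(0² + 72900) + √(-82)*(-6*(-17))) - 272634 = (√(0 + 72900) + (I*√82)*102) - 272634 = (√72900 + 102*I*√82) - 272634 = (270 + 102*I*√82) - 272634 = -272364 + 102*I*√82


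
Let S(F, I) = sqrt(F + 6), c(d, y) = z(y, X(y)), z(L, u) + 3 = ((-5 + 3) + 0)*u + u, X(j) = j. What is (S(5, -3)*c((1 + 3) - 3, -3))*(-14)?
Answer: 0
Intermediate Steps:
z(L, u) = -3 - u (z(L, u) = -3 + (((-5 + 3) + 0)*u + u) = -3 + ((-2 + 0)*u + u) = -3 + (-2*u + u) = -3 - u)
c(d, y) = -3 - y
S(F, I) = sqrt(6 + F)
(S(5, -3)*c((1 + 3) - 3, -3))*(-14) = (sqrt(6 + 5)*(-3 - 1*(-3)))*(-14) = (sqrt(11)*(-3 + 3))*(-14) = (sqrt(11)*0)*(-14) = 0*(-14) = 0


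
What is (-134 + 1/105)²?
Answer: 197936761/11025 ≈ 17953.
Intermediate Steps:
(-134 + 1/105)² = (-14069/105)² = 197936761/11025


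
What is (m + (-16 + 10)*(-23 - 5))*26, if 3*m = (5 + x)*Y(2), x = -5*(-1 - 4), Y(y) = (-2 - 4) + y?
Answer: 3328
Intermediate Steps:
Y(y) = -6 + y
x = 25 (x = -5*(-5) = 25)
m = -40 (m = ((5 + 25)*(-6 + 2))/3 = (30*(-4))/3 = (⅓)*(-120) = -40)
(m + (-16 + 10)*(-23 - 5))*26 = (-40 + (-16 + 10)*(-23 - 5))*26 = (-40 - 6*(-28))*26 = (-40 + 168)*26 = 128*26 = 3328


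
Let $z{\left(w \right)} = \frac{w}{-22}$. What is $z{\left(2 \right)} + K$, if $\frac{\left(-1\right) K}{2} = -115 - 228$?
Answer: $\frac{7545}{11} \approx 685.91$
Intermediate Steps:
$z{\left(w \right)} = - \frac{w}{22}$ ($z{\left(w \right)} = w \left(- \frac{1}{22}\right) = - \frac{w}{22}$)
$K = 686$ ($K = - 2 \left(-115 - 228\right) = \left(-2\right) \left(-343\right) = 686$)
$z{\left(2 \right)} + K = \left(- \frac{1}{22}\right) 2 + 686 = - \frac{1}{11} + 686 = \frac{7545}{11}$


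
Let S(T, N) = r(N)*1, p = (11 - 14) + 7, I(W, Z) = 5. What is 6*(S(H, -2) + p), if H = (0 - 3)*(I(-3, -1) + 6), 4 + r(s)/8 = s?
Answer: -264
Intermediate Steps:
r(s) = -32 + 8*s
H = -33 (H = (0 - 3)*(5 + 6) = -3*11 = -33)
p = 4 (p = -3 + 7 = 4)
S(T, N) = -32 + 8*N (S(T, N) = (-32 + 8*N)*1 = -32 + 8*N)
6*(S(H, -2) + p) = 6*((-32 + 8*(-2)) + 4) = 6*((-32 - 16) + 4) = 6*(-48 + 4) = 6*(-44) = -264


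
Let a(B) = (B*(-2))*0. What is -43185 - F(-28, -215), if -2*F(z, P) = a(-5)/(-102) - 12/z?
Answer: -604587/14 ≈ -43185.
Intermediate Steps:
a(B) = 0 (a(B) = -2*B*0 = 0)
F(z, P) = 6/z (F(z, P) = -(0/(-102) - 12/z)/2 = -(0*(-1/102) - 12/z)/2 = -(0 - 12/z)/2 = -(-6)/z = 6/z)
-43185 - F(-28, -215) = -43185 - 6/(-28) = -43185 - 6*(-1)/28 = -43185 - 1*(-3/14) = -43185 + 3/14 = -604587/14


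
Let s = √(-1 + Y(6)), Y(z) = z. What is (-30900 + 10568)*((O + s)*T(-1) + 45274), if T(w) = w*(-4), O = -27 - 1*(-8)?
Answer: -918965736 - 81328*√5 ≈ -9.1915e+8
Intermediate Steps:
O = -19 (O = -27 + 8 = -19)
T(w) = -4*w
s = √5 (s = √(-1 + 6) = √5 ≈ 2.2361)
(-30900 + 10568)*((O + s)*T(-1) + 45274) = (-30900 + 10568)*((-19 + √5)*(-4*(-1)) + 45274) = -20332*((-19 + √5)*4 + 45274) = -20332*((-76 + 4*√5) + 45274) = -20332*(45198 + 4*√5) = -918965736 - 81328*√5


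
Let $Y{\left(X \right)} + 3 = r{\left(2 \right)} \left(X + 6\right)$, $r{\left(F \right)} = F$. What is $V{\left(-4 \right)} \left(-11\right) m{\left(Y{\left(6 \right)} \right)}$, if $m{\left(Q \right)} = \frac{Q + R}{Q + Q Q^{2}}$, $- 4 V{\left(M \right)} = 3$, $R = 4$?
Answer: $\frac{275}{12376} \approx 0.02222$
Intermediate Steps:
$Y{\left(X \right)} = 9 + 2 X$ ($Y{\left(X \right)} = -3 + 2 \left(X + 6\right) = -3 + 2 \left(6 + X\right) = -3 + \left(12 + 2 X\right) = 9 + 2 X$)
$V{\left(M \right)} = - \frac{3}{4}$ ($V{\left(M \right)} = \left(- \frac{1}{4}\right) 3 = - \frac{3}{4}$)
$m{\left(Q \right)} = \frac{4 + Q}{Q + Q^{3}}$ ($m{\left(Q \right)} = \frac{Q + 4}{Q + Q Q^{2}} = \frac{4 + Q}{Q + Q^{3}}$)
$V{\left(-4 \right)} \left(-11\right) m{\left(Y{\left(6 \right)} \right)} = \left(- \frac{3}{4}\right) \left(-11\right) \frac{4 + \left(9 + 2 \cdot 6\right)}{\left(9 + 2 \cdot 6\right) + \left(9 + 2 \cdot 6\right)^{3}} = \frac{33 \frac{4 + \left(9 + 12\right)}{\left(9 + 12\right) + \left(9 + 12\right)^{3}}}{4} = \frac{33 \frac{4 + 21}{21 + 21^{3}}}{4} = \frac{33 \frac{1}{21 + 9261} \cdot 25}{4} = \frac{33 \cdot \frac{1}{9282} \cdot 25}{4} = \frac{33}{4} \cdot \frac{25}{9282} = \frac{275}{12376}$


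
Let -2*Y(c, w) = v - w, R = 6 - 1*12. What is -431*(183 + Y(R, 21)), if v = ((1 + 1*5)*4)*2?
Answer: -146109/2 ≈ -73055.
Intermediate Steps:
R = -6 (R = 6 - 12 = -6)
v = 48 (v = ((1 + 5)*4)*2 = (6*4)*2 = 24*2 = 48)
Y(c, w) = -24 + w/2 (Y(c, w) = -(48 - w)/2 = -24 + w/2)
-431*(183 + Y(R, 21)) = -431*(183 + (-24 + (½)*21)) = -431*(183 + (-24 + 21/2)) = -431*(183 - 27/2) = -431*339/2 = -146109/2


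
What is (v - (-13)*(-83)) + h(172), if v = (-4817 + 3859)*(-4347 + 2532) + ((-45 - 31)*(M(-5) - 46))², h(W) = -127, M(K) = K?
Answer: 16760940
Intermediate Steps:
v = 16762146 (v = (-4817 + 3859)*(-4347 + 2532) + ((-45 - 31)*(-5 - 46))² = -958*(-1815) + (-76*(-51))² = 1738770 + 3876² = 1738770 + 15023376 = 16762146)
(v - (-13)*(-83)) + h(172) = (16762146 - (-13)*(-83)) - 127 = (16762146 - 1*1079) - 127 = (16762146 - 1079) - 127 = 16761067 - 127 = 16760940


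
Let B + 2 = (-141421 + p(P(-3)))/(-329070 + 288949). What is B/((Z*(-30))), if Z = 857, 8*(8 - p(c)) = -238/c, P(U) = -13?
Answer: -1060337/17879522440 ≈ -5.9305e-5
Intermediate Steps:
p(c) = 8 + 119/(4*c) (p(c) = 8 - (-119)/(4*c) = 8 + 119/(4*c))
B = 3181011/2086292 (B = -2 + (-141421 + (8 + (119/4)/(-13)))/(-329070 + 288949) = -2 + (-141421 + (8 + (119/4)*(-1/13)))/(-40121) = -2 + (-141421 + (8 - 119/52))*(-1/40121) = -2 + (-141421 + 297/52)*(-1/40121) = -2 - 7353595/52*(-1/40121) = -2 + 7353595/2086292 = 3181011/2086292 ≈ 1.5247)
B/((Z*(-30))) = 3181011/(2086292*((857*(-30)))) = (3181011/2086292)/(-25710) = (3181011/2086292)*(-1/25710) = -1060337/17879522440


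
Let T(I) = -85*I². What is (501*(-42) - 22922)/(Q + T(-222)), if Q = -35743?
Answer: 43964/4224883 ≈ 0.010406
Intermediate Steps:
(501*(-42) - 22922)/(Q + T(-222)) = (501*(-42) - 22922)/(-35743 - 85*(-222)²) = (-21042 - 22922)/(-35743 - 85*49284) = -43964/(-35743 - 4189140) = -43964/(-4224883) = -43964*(-1/4224883) = 43964/4224883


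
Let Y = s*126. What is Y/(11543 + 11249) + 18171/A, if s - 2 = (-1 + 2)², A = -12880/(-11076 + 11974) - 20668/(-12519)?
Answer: -20785199219559/14518184098 ≈ -1431.7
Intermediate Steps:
A = -71342428/5621031 (A = -12880/898 - 20668*(-1/12519) = -12880*1/898 + 20668/12519 = -6440/449 + 20668/12519 = -71342428/5621031 ≈ -12.692)
s = 3 (s = 2 + (-1 + 2)² = 2 + 1² = 2 + 1 = 3)
Y = 378 (Y = 3*126 = 378)
Y/(11543 + 11249) + 18171/A = 378/(11543 + 11249) + 18171/(-71342428/5621031) = 378/22792 + 18171*(-5621031/71342428) = 378*(1/22792) - 102139754301/71342428 = 27/1628 - 102139754301/71342428 = -20785199219559/14518184098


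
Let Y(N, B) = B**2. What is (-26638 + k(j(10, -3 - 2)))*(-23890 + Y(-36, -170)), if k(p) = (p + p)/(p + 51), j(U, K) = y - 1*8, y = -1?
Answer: -934209690/7 ≈ -1.3346e+8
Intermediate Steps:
j(U, K) = -9 (j(U, K) = -1 - 1*8 = -1 - 8 = -9)
k(p) = 2*p/(51 + p) (k(p) = (2*p)/(51 + p) = 2*p/(51 + p))
(-26638 + k(j(10, -3 - 2)))*(-23890 + Y(-36, -170)) = (-26638 + 2*(-9)/(51 - 9))*(-23890 + (-170)**2) = (-26638 + 2*(-9)/42)*(-23890 + 28900) = (-26638 + 2*(-9)*(1/42))*5010 = (-26638 - 3/7)*5010 = -186469/7*5010 = -934209690/7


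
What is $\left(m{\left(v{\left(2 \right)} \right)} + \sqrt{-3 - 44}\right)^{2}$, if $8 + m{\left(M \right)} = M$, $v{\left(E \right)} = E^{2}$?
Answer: $\left(-4 + i \sqrt{47}\right)^{2} \approx -31.0 - 54.845 i$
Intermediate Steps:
$m{\left(M \right)} = -8 + M$
$\left(m{\left(v{\left(2 \right)} \right)} + \sqrt{-3 - 44}\right)^{2} = \left(\left(-8 + 2^{2}\right) + \sqrt{-3 - 44}\right)^{2} = \left(\left(-8 + 4\right) + \sqrt{-47}\right)^{2} = \left(-4 + i \sqrt{47}\right)^{2}$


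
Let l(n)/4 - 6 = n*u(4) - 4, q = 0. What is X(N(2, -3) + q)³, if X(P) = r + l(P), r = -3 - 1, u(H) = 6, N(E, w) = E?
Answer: 140608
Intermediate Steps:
l(n) = 8 + 24*n (l(n) = 24 + 4*(n*6 - 4) = 24 + 4*(6*n - 4) = 24 + 4*(-4 + 6*n) = 24 + (-16 + 24*n) = 8 + 24*n)
r = -4
X(P) = 4 + 24*P (X(P) = -4 + (8 + 24*P) = 4 + 24*P)
X(N(2, -3) + q)³ = (4 + 24*(2 + 0))³ = (4 + 24*2)³ = (4 + 48)³ = 52³ = 140608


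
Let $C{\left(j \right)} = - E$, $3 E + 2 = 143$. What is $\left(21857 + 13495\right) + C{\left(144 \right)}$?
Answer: $35305$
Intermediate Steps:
$E = 47$ ($E = - \frac{2}{3} + \frac{1}{3} \cdot 143 = - \frac{2}{3} + \frac{143}{3} = 47$)
$C{\left(j \right)} = -47$ ($C{\left(j \right)} = \left(-1\right) 47 = -47$)
$\left(21857 + 13495\right) + C{\left(144 \right)} = \left(21857 + 13495\right) - 47 = 35352 - 47 = 35305$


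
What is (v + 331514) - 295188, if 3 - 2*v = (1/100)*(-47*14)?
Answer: 3633079/100 ≈ 36331.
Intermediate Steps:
v = 479/100 (v = 3/2 - 1/100*(-47*14)/2 = 3/2 - 1*(1/100)*(-658)/2 = 3/2 - (-658)/200 = 3/2 - 1/2*(-329/50) = 3/2 + 329/100 = 479/100 ≈ 4.7900)
(v + 331514) - 295188 = (479/100 + 331514) - 295188 = 33151879/100 - 295188 = 3633079/100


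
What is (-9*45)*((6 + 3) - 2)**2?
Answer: -19845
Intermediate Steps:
(-9*45)*((6 + 3) - 2)**2 = -405*(9 - 2)**2 = -405*7**2 = -405*49 = -19845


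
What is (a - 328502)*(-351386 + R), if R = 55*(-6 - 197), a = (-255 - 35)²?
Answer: 88608189502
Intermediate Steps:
a = 84100 (a = (-290)² = 84100)
R = -11165 (R = 55*(-203) = -11165)
(a - 328502)*(-351386 + R) = (84100 - 328502)*(-351386 - 11165) = -244402*(-362551) = 88608189502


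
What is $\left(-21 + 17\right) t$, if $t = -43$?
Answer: $172$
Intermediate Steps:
$\left(-21 + 17\right) t = \left(-21 + 17\right) \left(-43\right) = \left(-4\right) \left(-43\right) = 172$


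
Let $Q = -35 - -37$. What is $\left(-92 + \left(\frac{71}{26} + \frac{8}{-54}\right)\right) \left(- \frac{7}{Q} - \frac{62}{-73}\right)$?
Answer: $\frac{2699153}{11388} \approx 237.02$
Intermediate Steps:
$Q = 2$ ($Q = -35 + 37 = 2$)
$\left(-92 + \left(\frac{71}{26} + \frac{8}{-54}\right)\right) \left(- \frac{7}{Q} - \frac{62}{-73}\right) = \left(-92 + \left(\frac{71}{26} + \frac{8}{-54}\right)\right) \left(- \frac{7}{2} - \frac{62}{-73}\right) = \left(-92 + \left(71 \cdot \frac{1}{26} + 8 \left(- \frac{1}{54}\right)\right)\right) \left(\left(-7\right) \frac{1}{2} - - \frac{62}{73}\right) = \left(-92 + \left(\frac{71}{26} - \frac{4}{27}\right)\right) \left(- \frac{7}{2} + \frac{62}{73}\right) = \left(-92 + \frac{1813}{702}\right) \left(- \frac{387}{146}\right) = \left(- \frac{62771}{702}\right) \left(- \frac{387}{146}\right) = \frac{2699153}{11388}$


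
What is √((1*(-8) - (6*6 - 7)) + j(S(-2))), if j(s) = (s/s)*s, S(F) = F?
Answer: I*√39 ≈ 6.245*I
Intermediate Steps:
j(s) = s (j(s) = 1*s = s)
√((1*(-8) - (6*6 - 7)) + j(S(-2))) = √((1*(-8) - (6*6 - 7)) - 2) = √((-8 - (36 - 7)) - 2) = √((-8 - 1*29) - 2) = √((-8 - 29) - 2) = √(-37 - 2) = √(-39) = I*√39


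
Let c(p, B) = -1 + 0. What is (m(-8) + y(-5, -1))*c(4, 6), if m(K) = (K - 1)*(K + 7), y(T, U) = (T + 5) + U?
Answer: -8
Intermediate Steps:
c(p, B) = -1
y(T, U) = 5 + T + U (y(T, U) = (5 + T) + U = 5 + T + U)
m(K) = (-1 + K)*(7 + K)
(m(-8) + y(-5, -1))*c(4, 6) = ((-7 + (-8)**2 + 6*(-8)) + (5 - 5 - 1))*(-1) = ((-7 + 64 - 48) - 1)*(-1) = (9 - 1)*(-1) = 8*(-1) = -8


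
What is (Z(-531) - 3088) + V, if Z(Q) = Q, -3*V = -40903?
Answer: 30046/3 ≈ 10015.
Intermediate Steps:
V = 40903/3 (V = -⅓*(-40903) = 40903/3 ≈ 13634.)
(Z(-531) - 3088) + V = (-531 - 3088) + 40903/3 = -3619 + 40903/3 = 30046/3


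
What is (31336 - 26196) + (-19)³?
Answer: -1719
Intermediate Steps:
(31336 - 26196) + (-19)³ = 5140 - 6859 = -1719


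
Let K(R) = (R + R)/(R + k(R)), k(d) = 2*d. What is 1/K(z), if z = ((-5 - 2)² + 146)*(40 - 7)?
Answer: 3/2 ≈ 1.5000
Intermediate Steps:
z = 6435 (z = ((-7)² + 146)*33 = (49 + 146)*33 = 195*33 = 6435)
K(R) = ⅔ (K(R) = (R + R)/(R + 2*R) = (2*R)/((3*R)) = (2*R)*(1/(3*R)) = ⅔)
1/K(z) = 1/(⅔) = 3/2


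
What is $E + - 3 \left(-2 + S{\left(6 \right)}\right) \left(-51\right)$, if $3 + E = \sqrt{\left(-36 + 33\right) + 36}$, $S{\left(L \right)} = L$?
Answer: $609 + \sqrt{33} \approx 614.74$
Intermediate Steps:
$E = -3 + \sqrt{33}$ ($E = -3 + \sqrt{\left(-36 + 33\right) + 36} = -3 + \sqrt{-3 + 36} = -3 + \sqrt{33} \approx 2.7446$)
$E + - 3 \left(-2 + S{\left(6 \right)}\right) \left(-51\right) = \left(-3 + \sqrt{33}\right) + - 3 \left(-2 + 6\right) \left(-51\right) = \left(-3 + \sqrt{33}\right) + \left(-3\right) 4 \left(-51\right) = \left(-3 + \sqrt{33}\right) - -612 = \left(-3 + \sqrt{33}\right) + 612 = 609 + \sqrt{33}$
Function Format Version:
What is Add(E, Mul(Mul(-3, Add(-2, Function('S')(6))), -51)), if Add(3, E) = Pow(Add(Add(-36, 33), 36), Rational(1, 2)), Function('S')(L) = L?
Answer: Add(609, Pow(33, Rational(1, 2))) ≈ 614.74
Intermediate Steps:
E = Add(-3, Pow(33, Rational(1, 2))) (E = Add(-3, Pow(Add(Add(-36, 33), 36), Rational(1, 2))) = Add(-3, Pow(Add(-3, 36), Rational(1, 2))) = Add(-3, Pow(33, Rational(1, 2))) ≈ 2.7446)
Add(E, Mul(Mul(-3, Add(-2, Function('S')(6))), -51)) = Add(Add(-3, Pow(33, Rational(1, 2))), Mul(Mul(-3, Add(-2, 6)), -51)) = Add(Add(-3, Pow(33, Rational(1, 2))), Mul(Mul(-3, 4), -51)) = Add(Add(-3, Pow(33, Rational(1, 2))), Mul(-12, -51)) = Add(Add(-3, Pow(33, Rational(1, 2))), 612) = Add(609, Pow(33, Rational(1, 2)))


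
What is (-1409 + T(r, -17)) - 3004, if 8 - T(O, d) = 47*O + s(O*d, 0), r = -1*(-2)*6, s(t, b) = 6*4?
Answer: -4993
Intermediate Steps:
s(t, b) = 24
r = 12 (r = 2*6 = 12)
T(O, d) = -16 - 47*O (T(O, d) = 8 - (47*O + 24) = 8 - (24 + 47*O) = 8 + (-24 - 47*O) = -16 - 47*O)
(-1409 + T(r, -17)) - 3004 = (-1409 + (-16 - 47*12)) - 3004 = (-1409 + (-16 - 564)) - 3004 = (-1409 - 580) - 3004 = -1989 - 3004 = -4993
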